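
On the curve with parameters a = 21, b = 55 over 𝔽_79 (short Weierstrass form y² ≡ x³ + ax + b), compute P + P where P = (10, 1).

(6, 9)

tangent at (10, 1): λ = (3·10² + 21)/(2·1) ≡ 5/2. 2⁻¹ ≡ 40 (mod 79), so λ ≡ 5·40 ≡ 42.
  x = λ² - 10 - 10 = 1764 - 20 ≡ 6; y = λ·(10 - 6) - 1 ≡ 9. → (6, 9)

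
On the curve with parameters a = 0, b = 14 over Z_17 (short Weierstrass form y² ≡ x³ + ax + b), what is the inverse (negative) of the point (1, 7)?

-(1, 7) = (1, -7 mod 17) = (1, 10).

(1, 10)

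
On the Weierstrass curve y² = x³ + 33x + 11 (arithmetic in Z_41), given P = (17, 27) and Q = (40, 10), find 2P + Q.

(30, 11)

First 2P:
Repeated addition: build up to 2P.
2P: tangent at (17, 27): λ = (3·17² + 33)/(2·27) ≡ 39/13. 13⁻¹ ≡ 19 (mod 41) since 13·19 = 247 ≡ 1, so λ ≡ 39·19 ≡ 3.
  x = λ² - 17 - 17 = 9 - 34 ≡ 16; y = λ·(17 - 16) - 27 ≡ 17. → (16, 17)
2P = (16, 17).
Finally 2P + Q:
(16, 17) + (40, 10). λ = (10 - 17)/(40 - 16) ≡ 34/24 mod 41. 24⁻¹ ≡ 12 (mod 41), so λ ≡ 39.
  x = λ² - 16 - 40 = 1521 - 56 ≡ 30; y = λ·(16 - 30) - 17 ≡ 11. → (30, 11)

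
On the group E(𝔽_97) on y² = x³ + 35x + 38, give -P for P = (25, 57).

(25, 40)

-(25, 57) = (25, -57 mod 97) = (25, 40).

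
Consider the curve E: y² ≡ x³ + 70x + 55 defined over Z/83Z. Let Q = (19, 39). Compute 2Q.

(25, 0)

tangent at (19, 39): λ = (3·19² + 70)/(2·39) ≡ 74/78. 78⁻¹ ≡ 33 (mod 83), so λ ≡ 74·33 ≡ 35.
  x = λ² - 19 - 19 = 1225 - 38 ≡ 25; y = λ·(19 - 25) - 39 ≡ 0. → (25, 0)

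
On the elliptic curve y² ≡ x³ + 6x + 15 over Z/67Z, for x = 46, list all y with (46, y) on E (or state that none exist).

x³ + 6x + 15 = 97627 ≡ 8 (mod 67).
8 is a non-residue mod 67; no y exists.

none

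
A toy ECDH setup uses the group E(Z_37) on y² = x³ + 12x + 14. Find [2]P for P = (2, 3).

(12, 31)

tangent at (2, 3): λ = (3·2² + 12)/(2·3) ≡ 24/6. 6⁻¹ ≡ 31 (mod 37), so λ ≡ 24·31 ≡ 4.
  x = λ² - 2 - 2 = 16 - 4 ≡ 12; y = λ·(2 - 12) - 3 ≡ 31. → (12, 31)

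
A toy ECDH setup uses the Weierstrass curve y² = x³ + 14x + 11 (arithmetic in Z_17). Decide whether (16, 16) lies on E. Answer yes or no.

y² = 16² ≡ 1; x³ + 14x + 11 = 4331 ≡ 13 (mod 17). 1 ≠ 13.

no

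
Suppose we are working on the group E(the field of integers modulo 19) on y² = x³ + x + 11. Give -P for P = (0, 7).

(0, 12)

-(0, 7) = (0, -7 mod 19) = (0, 12).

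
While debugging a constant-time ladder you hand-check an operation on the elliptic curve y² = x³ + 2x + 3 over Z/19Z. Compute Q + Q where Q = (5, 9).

tangent at (5, 9): λ = (3·5² + 2)/(2·9) ≡ 1/18. 18⁻¹ ≡ 18 (mod 19) since 18·18 = 324 ≡ 1, so λ ≡ 1·18 ≡ 18.
  x = λ² - 5 - 5 = 324 - 10 ≡ 10; y = λ·(5 - 10) - 9 ≡ 15. → (10, 15)

(10, 15)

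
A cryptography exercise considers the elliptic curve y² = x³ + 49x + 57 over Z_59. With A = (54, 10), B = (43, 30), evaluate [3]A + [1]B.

(27, 0)

First 3A:
Repeated addition: build up to 3A.
2A: tangent at (54, 10): λ = (3·54² + 49)/(2·10) ≡ 6/20. 20⁻¹ ≡ 3 (mod 59) since 20·3 = 60 ≡ 1, so λ ≡ 6·3 ≡ 18.
  x = λ² - 54 - 54 = 324 - 108 ≡ 39; y = λ·(54 - 39) - 10 ≡ 24. → (39, 24)
3A: (39, 24) + (54, 10). λ = (10 - 24)/(54 - 39) ≡ 45/15 mod 59. 15⁻¹ ≡ 4 (mod 59) since 15·4 = 60 ≡ 1, so λ ≡ 3.
  x = λ² - 39 - 54 = 9 - 93 ≡ 34; y = λ·(39 - 34) - 24 ≡ 50. → (34, 50)
3A = (34, 50).
Finally 3A + B:
(34, 50) + (43, 30). λ = (30 - 50)/(43 - 34) ≡ 39/9 mod 59. 9⁻¹ ≡ 46 (mod 59) since 9·46 = 414 ≡ 1, so λ ≡ 24.
  x = λ² - 34 - 43 = 576 - 77 ≡ 27; y = λ·(34 - 27) - 50 ≡ 0. → (27, 0)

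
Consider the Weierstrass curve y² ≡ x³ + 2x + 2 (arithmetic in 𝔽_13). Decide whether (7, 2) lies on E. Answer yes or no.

y² = 2² ≡ 4; x³ + 2x + 2 = 359 ≡ 8 (mod 13). 4 ≠ 8.

no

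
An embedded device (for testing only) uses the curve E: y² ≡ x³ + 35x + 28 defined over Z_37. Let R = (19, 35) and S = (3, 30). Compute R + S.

(19, 2)

(19, 35) + (3, 30). λ = (30 - 35)/(3 - 19) ≡ 32/21 mod 37. 21⁻¹ ≡ 30 (mod 37), so λ ≡ 35.
  x = λ² - 19 - 3 = 1225 - 22 ≡ 19; y = λ·(19 - 19) - 35 ≡ 2. → (19, 2)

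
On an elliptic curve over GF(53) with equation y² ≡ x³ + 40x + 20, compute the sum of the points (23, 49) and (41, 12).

(23, 49) + (41, 12). λ = (12 - 49)/(41 - 23) ≡ 16/18 mod 53. 18⁻¹ ≡ 3 (mod 53) since 18·3 = 54 ≡ 1, so λ ≡ 48.
  x = λ² - 23 - 41 = 2304 - 64 ≡ 14; y = λ·(23 - 14) - 49 ≡ 12. → (14, 12)

(14, 12)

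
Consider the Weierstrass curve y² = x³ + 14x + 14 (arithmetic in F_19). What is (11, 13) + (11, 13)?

tangent at (11, 13): λ = (3·11² + 14)/(2·13) ≡ 16/7. 7⁻¹ ≡ 11 (mod 19) since 7·11 = 77 ≡ 1, so λ ≡ 16·11 ≡ 5.
  x = λ² - 11 - 11 = 25 - 22 ≡ 3; y = λ·(11 - 3) - 13 ≡ 8. → (3, 8)

(3, 8)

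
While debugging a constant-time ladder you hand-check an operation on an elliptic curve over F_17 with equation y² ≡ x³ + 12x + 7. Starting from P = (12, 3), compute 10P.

Double-and-add on 10 = (1010)₂. Start with P = (12, 3) for the leading 1-bit.
double: tangent at (12, 3): λ = (3·12² + 12)/(2·3) ≡ 2/6. 6⁻¹ ≡ 3 (mod 17) since 6·3 = 18 ≡ 1, so λ ≡ 2·3 ≡ 6.
  x = λ² - 12 - 12 = 36 - 24 ≡ 12; y = λ·(12 - 12) - 3 ≡ 14. → (12, 14)
double: tangent at (12, 14): λ = (3·12² + 12)/(2·14) ≡ 2/11. 11⁻¹ ≡ 14 (mod 17), so λ ≡ 2·14 ≡ 11.
  x = λ² - 12 - 12 = 121 - 24 ≡ 12; y = λ·(12 - 12) - 14 ≡ 3. → (12, 3)
add P: tangent at (12, 3): λ = (3·12² + 12)/(2·3) ≡ 2/6. 6⁻¹ ≡ 3 (mod 17), so λ ≡ 2·3 ≡ 6.
  x = λ² - 12 - 12 = 36 - 24 ≡ 12; y = λ·(12 - 12) - 3 ≡ 14. → (12, 14)
double: tangent at (12, 14): λ = (3·12² + 12)/(2·14) ≡ 2/11. 11⁻¹ ≡ 14 (mod 17) since 11·14 = 154 ≡ 1, so λ ≡ 2·14 ≡ 11.
  x = λ² - 12 - 12 = 121 - 24 ≡ 12; y = λ·(12 - 12) - 14 ≡ 3. → (12, 3)

(12, 3)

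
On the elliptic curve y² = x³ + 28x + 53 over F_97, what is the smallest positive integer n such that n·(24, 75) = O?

2P: tangent at (24, 75): λ = (3·24² + 28)/(2·75) ≡ 10/53. 53⁻¹ ≡ 11 (mod 97), so λ ≡ 10·11 ≡ 13.
  x = λ² - 24 - 24 = 169 - 48 ≡ 24; y = λ·(24 - 24) - 75 ≡ 22. → (24, 22)
3P: (24, 22) + (24, 75): same x and y₁ ≡ -y₂, so the sum is O.
3P = O, so the order is 3.

3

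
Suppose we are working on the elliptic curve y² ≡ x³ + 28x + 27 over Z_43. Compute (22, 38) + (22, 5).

O

The two points share x = 22 and their y-coordinates satisfy 38 + 5 ≡ 0 (mod 43), so they are inverses. Their sum is O.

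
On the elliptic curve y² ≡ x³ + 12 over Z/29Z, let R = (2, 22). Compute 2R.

tangent at (2, 22): λ = (3·2² + 0)/(2·22) ≡ 12/15. 15⁻¹ ≡ 2 (mod 29), so λ ≡ 12·2 ≡ 24.
  x = λ² - 2 - 2 = 576 - 4 ≡ 21; y = λ·(2 - 21) - 22 ≡ 15. → (21, 15)

(21, 15)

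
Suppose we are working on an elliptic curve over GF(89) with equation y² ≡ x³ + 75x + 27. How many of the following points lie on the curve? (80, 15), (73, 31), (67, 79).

3

(80, 15): 15² ≡ 47, rhs ≡ 47 → on.
(73, 31): 31² ≡ 71, rhs ≡ 71 → on.
(67, 79): 79² ≡ 11, rhs ≡ 11 → on.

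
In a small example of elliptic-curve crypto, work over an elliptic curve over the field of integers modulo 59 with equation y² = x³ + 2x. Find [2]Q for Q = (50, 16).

tangent at (50, 16): λ = (3·50² + 2)/(2·16) ≡ 9/32. 32⁻¹ ≡ 24 (mod 59), so λ ≡ 9·24 ≡ 39.
  x = λ² - 50 - 50 = 1521 - 100 ≡ 5; y = λ·(50 - 5) - 16 ≡ 28. → (5, 28)

(5, 28)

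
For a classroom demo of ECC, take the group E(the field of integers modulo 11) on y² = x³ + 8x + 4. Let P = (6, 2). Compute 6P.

(6, 2)

Double-and-add on 6 = (110)₂. Start with P = (6, 2) for the leading 1-bit.
double: tangent at (6, 2): λ = (3·6² + 8)/(2·2) ≡ 6/4. 4⁻¹ ≡ 3 (mod 11) since 4·3 = 12 ≡ 1, so λ ≡ 6·3 ≡ 7.
  x = λ² - 6 - 6 = 49 - 12 ≡ 4; y = λ·(6 - 4) - 2 ≡ 1. → (4, 1)
add P: (4, 1) + (6, 2). λ = (2 - 1)/(6 - 4) ≡ 1/2 mod 11. 2⁻¹ ≡ 6 (mod 11), so λ ≡ 6.
  x = λ² - 4 - 6 = 36 - 10 ≡ 4; y = λ·(4 - 4) - 1 ≡ 10. → (4, 10)
double: tangent at (4, 10): λ = (3·4² + 8)/(2·10) ≡ 1/9. 9⁻¹ ≡ 5 (mod 11), so λ ≡ 1·5 ≡ 5.
  x = λ² - 4 - 4 = 25 - 8 ≡ 6; y = λ·(4 - 6) - 10 ≡ 2. → (6, 2)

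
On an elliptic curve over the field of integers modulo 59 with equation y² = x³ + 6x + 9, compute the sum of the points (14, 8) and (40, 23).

(33, 6)

(14, 8) + (40, 23). λ = (23 - 8)/(40 - 14) ≡ 15/26 mod 59. 26⁻¹ ≡ 25 (mod 59), so λ ≡ 21.
  x = λ² - 14 - 40 = 441 - 54 ≡ 33; y = λ·(14 - 33) - 8 ≡ 6. → (33, 6)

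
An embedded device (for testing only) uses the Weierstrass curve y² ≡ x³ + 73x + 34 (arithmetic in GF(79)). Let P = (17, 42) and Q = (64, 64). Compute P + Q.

(17, 42) + (64, 64). λ = (64 - 42)/(64 - 17) ≡ 22/47 mod 79. 47⁻¹ ≡ 37 (mod 79), so λ ≡ 24.
  x = λ² - 17 - 64 = 576 - 81 ≡ 21; y = λ·(17 - 21) - 42 ≡ 20. → (21, 20)

(21, 20)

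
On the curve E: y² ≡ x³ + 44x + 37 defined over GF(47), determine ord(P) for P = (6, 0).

2

2P: (6, 0) + (6, 0): same x and y₁ ≡ -y₂, so the sum is 𝒪.
2P = 𝒪, so the order is 2.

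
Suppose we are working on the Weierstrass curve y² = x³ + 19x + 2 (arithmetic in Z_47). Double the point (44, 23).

(7, 14)

tangent at (44, 23): λ = (3·44² + 19)/(2·23) ≡ 46/46. 46⁻¹ ≡ 46 (mod 47), so λ ≡ 46·46 ≡ 1.
  x = λ² - 44 - 44 = 1 - 88 ≡ 7; y = λ·(44 - 7) - 23 ≡ 14. → (7, 14)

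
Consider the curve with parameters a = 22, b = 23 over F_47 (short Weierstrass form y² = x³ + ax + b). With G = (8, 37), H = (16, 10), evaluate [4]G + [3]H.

First 4G:
Repeated addition: build up to 4G.
2G: tangent at (8, 37): λ = (3·8² + 22)/(2·37) ≡ 26/27. 27⁻¹ ≡ 7 (mod 47) since 27·7 = 189 ≡ 1, so λ ≡ 26·7 ≡ 41.
  x = λ² - 8 - 8 = 1681 - 16 ≡ 20; y = λ·(8 - 20) - 37 ≡ 35. → (20, 35)
3G: (20, 35) + (8, 37). λ = (37 - 35)/(8 - 20) ≡ 2/35 mod 47. 35⁻¹ ≡ 43 (mod 47), so λ ≡ 39.
  x = λ² - 20 - 8 = 1521 - 28 ≡ 36; y = λ·(20 - 36) - 35 ≡ 46. → (36, 46)
4G: (36, 46) + (8, 37). λ = (37 - 46)/(8 - 36) ≡ 38/19 mod 47. 19⁻¹ ≡ 5 (mod 47), so λ ≡ 2.
  x = λ² - 36 - 8 = 4 - 44 ≡ 7; y = λ·(36 - 7) - 46 ≡ 12. → (7, 12)
4G = (7, 12).
Next 3H:
Repeated addition: build up to 3H.
2H: tangent at (16, 10): λ = (3·16² + 22)/(2·10) ≡ 38/20. 20⁻¹ ≡ 40 (mod 47) since 20·40 = 800 ≡ 1, so λ ≡ 38·40 ≡ 16.
  x = λ² - 16 - 16 = 256 - 32 ≡ 36; y = λ·(16 - 36) - 10 ≡ 46. → (36, 46)
3H: (36, 46) + (16, 10). λ = (10 - 46)/(16 - 36) ≡ 11/27 mod 47. 27⁻¹ ≡ 7 (mod 47), so λ ≡ 30.
  x = λ² - 36 - 16 = 900 - 52 ≡ 2; y = λ·(36 - 2) - 46 ≡ 34. → (2, 34)
3H = (2, 34).
Finally 4G + 3H:
(7, 12) + (2, 34). λ = (34 - 12)/(2 - 7) ≡ 22/42 mod 47. 42⁻¹ ≡ 28 (mod 47), so λ ≡ 5.
  x = λ² - 7 - 2 = 25 - 9 ≡ 16; y = λ·(7 - 16) - 12 ≡ 37. → (16, 37)

(16, 37)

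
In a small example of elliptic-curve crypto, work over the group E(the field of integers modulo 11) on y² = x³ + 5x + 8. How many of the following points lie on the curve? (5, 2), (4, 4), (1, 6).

2

(5, 2): 2² ≡ 4, rhs ≡ 4 → on.
(4, 4): 4² ≡ 5, rhs ≡ 4 → off.
(1, 6): 6² ≡ 3, rhs ≡ 3 → on.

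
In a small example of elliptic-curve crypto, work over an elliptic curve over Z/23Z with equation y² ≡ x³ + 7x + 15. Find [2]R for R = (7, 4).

(13, 7)

tangent at (7, 4): λ = (3·7² + 7)/(2·4) ≡ 16/8. 8⁻¹ ≡ 3 (mod 23), so λ ≡ 16·3 ≡ 2.
  x = λ² - 7 - 7 = 4 - 14 ≡ 13; y = λ·(7 - 13) - 4 ≡ 7. → (13, 7)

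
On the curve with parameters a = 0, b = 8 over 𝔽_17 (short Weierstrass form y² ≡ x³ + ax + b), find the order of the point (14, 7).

9

2P: tangent at (14, 7): λ = (3·14² + 0)/(2·7) ≡ 10/14. 14⁻¹ ≡ 11 (mod 17), so λ ≡ 10·11 ≡ 8.
  x = λ² - 14 - 14 = 64 - 28 ≡ 2; y = λ·(14 - 2) - 7 ≡ 4. → (2, 4)
3P: (2, 4) + (14, 7). λ = (7 - 4)/(14 - 2) ≡ 3/12 mod 17. 12⁻¹ ≡ 10 (mod 17) since 12·10 = 120 ≡ 1, so λ ≡ 13.
  x = λ² - 2 - 14 = 169 - 16 ≡ 0; y = λ·(2 - 0) - 4 ≡ 5. → (0, 5)
4P: (0, 5) + (14, 7). λ = (7 - 5)/(14 - 0) ≡ 2/14 mod 17. 14⁻¹ ≡ 11 (mod 17) since 14·11 = 154 ≡ 1, so λ ≡ 5.
  x = λ² - 0 - 14 = 25 - 14 ≡ 11; y = λ·(0 - 11) - 5 ≡ 8. → (11, 8)
5P: (11, 8) + (14, 7). λ = (7 - 8)/(14 - 11) ≡ 16/3 mod 17. 3⁻¹ ≡ 6 (mod 17) since 3·6 = 18 ≡ 1, so λ ≡ 11.
  x = λ² - 11 - 14 = 121 - 25 ≡ 11; y = λ·(11 - 11) - 8 ≡ 9. → (11, 9)
6P: (11, 9) + (14, 7). λ = (7 - 9)/(14 - 11) ≡ 15/3 mod 17. 3⁻¹ ≡ 6 (mod 17), so λ ≡ 5.
  x = λ² - 11 - 14 = 25 - 25 ≡ 0; y = λ·(11 - 0) - 9 ≡ 12. → (0, 12)
7P: (0, 12) + (14, 7). λ = (7 - 12)/(14 - 0) ≡ 12/14 mod 17. 14⁻¹ ≡ 11 (mod 17), so λ ≡ 13.
  x = λ² - 0 - 14 = 169 - 14 ≡ 2; y = λ·(0 - 2) - 12 ≡ 13. → (2, 13)
8P: (2, 13) + (14, 7). λ = (7 - 13)/(14 - 2) ≡ 11/12 mod 17. 12⁻¹ ≡ 10 (mod 17), so λ ≡ 8.
  x = λ² - 2 - 14 = 64 - 16 ≡ 14; y = λ·(2 - 14) - 13 ≡ 10. → (14, 10)
9P: (14, 10) + (14, 7): same x and y₁ ≡ -y₂, so the sum is O.
9P = O, so the order is 9.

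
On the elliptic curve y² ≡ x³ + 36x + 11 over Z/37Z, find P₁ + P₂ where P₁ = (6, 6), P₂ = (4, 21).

(6, 6) + (4, 21). λ = (21 - 6)/(4 - 6) ≡ 15/35 mod 37. 35⁻¹ ≡ 18 (mod 37), so λ ≡ 11.
  x = λ² - 6 - 4 = 121 - 10 ≡ 0; y = λ·(6 - 0) - 6 ≡ 23. → (0, 23)

(0, 23)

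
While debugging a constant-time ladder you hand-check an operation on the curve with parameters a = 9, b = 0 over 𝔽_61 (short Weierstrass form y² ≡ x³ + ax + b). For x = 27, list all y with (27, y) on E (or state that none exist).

none

x³ + 9x + 0 = 19926 ≡ 40 (mod 61).
40 is a non-residue mod 61; no y exists.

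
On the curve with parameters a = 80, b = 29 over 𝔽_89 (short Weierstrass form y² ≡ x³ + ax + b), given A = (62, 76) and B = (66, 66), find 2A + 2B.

First 2A:
Repeated addition: build up to 2A.
2A: tangent at (62, 76): λ = (3·62² + 80)/(2·76) ≡ 42/63. 63⁻¹ ≡ 65 (mod 89) since 63·65 = 4095 ≡ 1, so λ ≡ 42·65 ≡ 60.
  x = λ² - 62 - 62 = 3600 - 124 ≡ 5; y = λ·(62 - 5) - 76 ≡ 51. → (5, 51)
2A = (5, 51).
Next 2B:
Repeated addition: build up to 2B.
2B: tangent at (66, 66): λ = (3·66² + 80)/(2·66) ≡ 65/43. 43⁻¹ ≡ 29 (mod 89), so λ ≡ 65·29 ≡ 16.
  x = λ² - 66 - 66 = 256 - 132 ≡ 35; y = λ·(66 - 35) - 66 ≡ 74. → (35, 74)
2B = (35, 74).
Finally 2A + 2B:
(5, 51) + (35, 74). λ = (74 - 51)/(35 - 5) ≡ 23/30 mod 89. 30⁻¹ ≡ 3 (mod 89), so λ ≡ 69.
  x = λ² - 5 - 35 = 4761 - 40 ≡ 4; y = λ·(5 - 4) - 51 ≡ 18. → (4, 18)

(4, 18)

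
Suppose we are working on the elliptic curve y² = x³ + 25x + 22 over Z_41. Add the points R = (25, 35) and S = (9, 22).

(28, 1)

(25, 35) + (9, 22). λ = (22 - 35)/(9 - 25) ≡ 28/25 mod 41. 25⁻¹ ≡ 23 (mod 41) since 25·23 = 575 ≡ 1, so λ ≡ 29.
  x = λ² - 25 - 9 = 841 - 34 ≡ 28; y = λ·(25 - 28) - 35 ≡ 1. → (28, 1)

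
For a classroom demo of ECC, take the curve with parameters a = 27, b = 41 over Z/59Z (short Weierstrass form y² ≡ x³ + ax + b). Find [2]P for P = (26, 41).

tangent at (26, 41): λ = (3·26² + 27)/(2·41) ≡ 49/23. 23⁻¹ ≡ 18 (mod 59), so λ ≡ 49·18 ≡ 56.
  x = λ² - 26 - 26 = 3136 - 52 ≡ 16; y = λ·(26 - 16) - 41 ≡ 47. → (16, 47)

(16, 47)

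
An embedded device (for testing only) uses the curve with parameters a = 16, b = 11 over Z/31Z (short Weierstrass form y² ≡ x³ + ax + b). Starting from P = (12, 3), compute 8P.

(17, 22)

Double-and-add on 8 = (1000)₂. Start with P = (12, 3) for the leading 1-bit.
double: tangent at (12, 3): λ = (3·12² + 16)/(2·3) ≡ 14/6. 6⁻¹ ≡ 26 (mod 31) since 6·26 = 156 ≡ 1, so λ ≡ 14·26 ≡ 23.
  x = λ² - 12 - 12 = 529 - 24 ≡ 9; y = λ·(12 - 9) - 3 ≡ 4. → (9, 4)
double: tangent at (9, 4): λ = (3·9² + 16)/(2·4) ≡ 11/8. 8⁻¹ ≡ 4 (mod 31), so λ ≡ 11·4 ≡ 13.
  x = λ² - 9 - 9 = 169 - 18 ≡ 27; y = λ·(9 - 27) - 4 ≡ 10. → (27, 10)
double: tangent at (27, 10): λ = (3·27² + 16)/(2·10) ≡ 2/20. 20⁻¹ ≡ 14 (mod 31), so λ ≡ 2·14 ≡ 28.
  x = λ² - 27 - 27 = 784 - 54 ≡ 17; y = λ·(27 - 17) - 10 ≡ 22. → (17, 22)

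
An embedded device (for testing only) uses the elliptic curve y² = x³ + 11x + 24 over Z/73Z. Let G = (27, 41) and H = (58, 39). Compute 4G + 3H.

First 4G:
Double-and-add on 4 = (100)₂. Start with G = (27, 41) for the leading 1-bit.
double: tangent at (27, 41): λ = (3·27² + 11)/(2·41) ≡ 8/9. 9⁻¹ ≡ 65 (mod 73), so λ ≡ 8·65 ≡ 9.
  x = λ² - 27 - 27 = 81 - 54 ≡ 27; y = λ·(27 - 27) - 41 ≡ 32. → (27, 32)
double: tangent at (27, 32): λ = (3·27² + 11)/(2·32) ≡ 8/64. 64⁻¹ ≡ 8 (mod 73), so λ ≡ 8·8 ≡ 64.
  x = λ² - 27 - 27 = 4096 - 54 ≡ 27; y = λ·(27 - 27) - 32 ≡ 41. → (27, 41)
4G = (27, 41).
Next 3H:
Repeated addition: build up to 3H.
2H: tangent at (58, 39): λ = (3·58² + 11)/(2·39) ≡ 29/5. 5⁻¹ ≡ 44 (mod 73) since 5·44 = 220 ≡ 1, so λ ≡ 29·44 ≡ 35.
  x = λ² - 58 - 58 = 1225 - 116 ≡ 14; y = λ·(58 - 14) - 39 ≡ 41. → (14, 41)
3H: (14, 41) + (58, 39). λ = (39 - 41)/(58 - 14) ≡ 71/44 mod 73. 44⁻¹ ≡ 5 (mod 73), so λ ≡ 63.
  x = λ² - 14 - 58 = 3969 - 72 ≡ 28; y = λ·(14 - 28) - 41 ≡ 26. → (28, 26)
3H = (28, 26).
Finally 4G + 3H:
(27, 41) + (28, 26). λ = (26 - 41)/(28 - 27) ≡ 58/1 mod 73. 1⁻¹ ≡ 1 (mod 73) since 1·1 = 1 ≡ 1, so λ ≡ 58.
  x = λ² - 27 - 28 = 3364 - 55 ≡ 24; y = λ·(27 - 24) - 41 ≡ 60. → (24, 60)

(24, 60)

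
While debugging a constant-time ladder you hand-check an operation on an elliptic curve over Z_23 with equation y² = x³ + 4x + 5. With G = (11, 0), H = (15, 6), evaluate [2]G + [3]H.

First 2G:
Repeated addition: build up to 2G.
2G: (11, 0) + (11, 0): same x and y₁ ≡ -y₂, so the sum is O.
2G = O.
Next 3H:
Repeated addition: build up to 3H.
2H: tangent at (15, 6): λ = (3·15² + 4)/(2·6) ≡ 12/12. 12⁻¹ ≡ 2 (mod 23) since 12·2 = 24 ≡ 1, so λ ≡ 12·2 ≡ 1.
  x = λ² - 15 - 15 = 1 - 30 ≡ 17; y = λ·(15 - 17) - 6 ≡ 15. → (17, 15)
3H: (17, 15) + (15, 6). λ = (6 - 15)/(15 - 17) ≡ 14/21 mod 23. 21⁻¹ ≡ 11 (mod 23) since 21·11 = 231 ≡ 1, so λ ≡ 16.
  x = λ² - 17 - 15 = 256 - 32 ≡ 17; y = λ·(17 - 17) - 15 ≡ 8. → (17, 8)
3H = (17, 8).
Finally 2G + 3H:
O + (17, 8) = (17, 8) (identity).

(17, 8)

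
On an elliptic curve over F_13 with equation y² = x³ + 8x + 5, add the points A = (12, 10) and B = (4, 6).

(7, 12)

(12, 10) + (4, 6). λ = (6 - 10)/(4 - 12) ≡ 9/5 mod 13. 5⁻¹ ≡ 8 (mod 13) since 5·8 = 40 ≡ 1, so λ ≡ 7.
  x = λ² - 12 - 4 = 49 - 16 ≡ 7; y = λ·(12 - 7) - 10 ≡ 12. → (7, 12)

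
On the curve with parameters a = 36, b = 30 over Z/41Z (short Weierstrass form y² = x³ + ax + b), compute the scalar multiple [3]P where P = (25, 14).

Repeated addition: build up to 3P.
2P: tangent at (25, 14): λ = (3·25² + 36)/(2·14) ≡ 25/28. 28⁻¹ ≡ 22 (mod 41), so λ ≡ 25·22 ≡ 17.
  x = λ² - 25 - 25 = 289 - 50 ≡ 34; y = λ·(25 - 34) - 14 ≡ 38. → (34, 38)
3P: (34, 38) + (25, 14). λ = (14 - 38)/(25 - 34) ≡ 17/32 mod 41. 32⁻¹ ≡ 9 (mod 41), so λ ≡ 30.
  x = λ² - 34 - 25 = 900 - 59 ≡ 21; y = λ·(34 - 21) - 38 ≡ 24. → (21, 24)

(21, 24)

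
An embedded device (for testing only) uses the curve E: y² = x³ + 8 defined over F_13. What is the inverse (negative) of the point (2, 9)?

(2, 4)

-(2, 9) = (2, -9 mod 13) = (2, 4).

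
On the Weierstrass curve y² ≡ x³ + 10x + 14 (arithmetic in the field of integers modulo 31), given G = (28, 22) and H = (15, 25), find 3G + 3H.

(3, 3)

First 3G:
Repeated addition: build up to 3G.
2G: tangent at (28, 22): λ = (3·28² + 10)/(2·22) ≡ 6/13. 13⁻¹ ≡ 12 (mod 31), so λ ≡ 6·12 ≡ 10.
  x = λ² - 28 - 28 = 100 - 56 ≡ 13; y = λ·(28 - 13) - 22 ≡ 4. → (13, 4)
3G: (13, 4) + (28, 22). λ = (22 - 4)/(28 - 13) ≡ 18/15 mod 31. 15⁻¹ ≡ 29 (mod 31), so λ ≡ 26.
  x = λ² - 13 - 28 = 676 - 41 ≡ 15; y = λ·(13 - 15) - 4 ≡ 6. → (15, 6)
3G = (15, 6).
Next 3H:
Repeated addition: build up to 3H.
2H: tangent at (15, 25): λ = (3·15² + 10)/(2·25) ≡ 3/19. 19⁻¹ ≡ 18 (mod 31), so λ ≡ 3·18 ≡ 23.
  x = λ² - 15 - 15 = 529 - 30 ≡ 3; y = λ·(15 - 3) - 25 ≡ 3. → (3, 3)
3H: (3, 3) + (15, 25). λ = (25 - 3)/(15 - 3) ≡ 22/12 mod 31. 12⁻¹ ≡ 13 (mod 31), so λ ≡ 7.
  x = λ² - 3 - 15 = 49 - 18 ≡ 0; y = λ·(3 - 0) - 3 ≡ 18. → (0, 18)
3H = (0, 18).
Finally 3G + 3H:
(15, 6) + (0, 18). λ = (18 - 6)/(0 - 15) ≡ 12/16 mod 31. 16⁻¹ ≡ 2 (mod 31) since 16·2 = 32 ≡ 1, so λ ≡ 24.
  x = λ² - 15 - 0 = 576 - 15 ≡ 3; y = λ·(15 - 3) - 6 ≡ 3. → (3, 3)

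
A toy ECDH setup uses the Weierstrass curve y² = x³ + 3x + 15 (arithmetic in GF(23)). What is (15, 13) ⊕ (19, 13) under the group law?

(12, 10)

(15, 13) + (19, 13). λ = (13 - 13)/(19 - 15) ≡ 0/4 mod 23. 4⁻¹ ≡ 6 (mod 23), so λ ≡ 0.
  x = λ² - 15 - 19 = 0 - 34 ≡ 12; y = λ·(15 - 12) - 13 ≡ 10. → (12, 10)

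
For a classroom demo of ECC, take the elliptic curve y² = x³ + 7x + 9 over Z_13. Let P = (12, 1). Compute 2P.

(1, 2)

tangent at (12, 1): λ = (3·12² + 7)/(2·1) ≡ 10/2. 2⁻¹ ≡ 7 (mod 13) since 2·7 = 14 ≡ 1, so λ ≡ 10·7 ≡ 5.
  x = λ² - 12 - 12 = 25 - 24 ≡ 1; y = λ·(12 - 1) - 1 ≡ 2. → (1, 2)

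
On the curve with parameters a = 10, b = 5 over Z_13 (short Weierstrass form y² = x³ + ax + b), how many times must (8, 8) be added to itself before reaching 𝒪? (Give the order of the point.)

10

2P: tangent at (8, 8): λ = (3·8² + 10)/(2·8) ≡ 7/3. 3⁻¹ ≡ 9 (mod 13), so λ ≡ 7·9 ≡ 11.
  x = λ² - 8 - 8 = 121 - 16 ≡ 1; y = λ·(8 - 1) - 8 ≡ 4. → (1, 4)
3P: (1, 4) + (8, 8). λ = (8 - 4)/(8 - 1) ≡ 4/7 mod 13. 7⁻¹ ≡ 2 (mod 13) since 7·2 = 14 ≡ 1, so λ ≡ 8.
  x = λ² - 1 - 8 = 64 - 9 ≡ 3; y = λ·(1 - 3) - 4 ≡ 6. → (3, 6)
4P: (3, 6) + (8, 8). λ = (8 - 6)/(8 - 3) ≡ 2/5 mod 13. 5⁻¹ ≡ 8 (mod 13), so λ ≡ 3.
  x = λ² - 3 - 8 = 9 - 11 ≡ 11; y = λ·(3 - 11) - 6 ≡ 9. → (11, 9)
5P: (11, 9) + (8, 8). λ = (8 - 9)/(8 - 11) ≡ 12/10 mod 13. 10⁻¹ ≡ 4 (mod 13) since 10·4 = 40 ≡ 1, so λ ≡ 9.
  x = λ² - 11 - 8 = 81 - 19 ≡ 10; y = λ·(11 - 10) - 9 ≡ 0. → (10, 0)
6P: (10, 0) + (8, 8). λ = (8 - 0)/(8 - 10) ≡ 8/11 mod 13. 11⁻¹ ≡ 6 (mod 13) since 11·6 = 66 ≡ 1, so λ ≡ 9.
  x = λ² - 10 - 8 = 81 - 18 ≡ 11; y = λ·(10 - 11) - 0 ≡ 4. → (11, 4)
7P: (11, 4) + (8, 8). λ = (8 - 4)/(8 - 11) ≡ 4/10 mod 13. 10⁻¹ ≡ 4 (mod 13), so λ ≡ 3.
  x = λ² - 11 - 8 = 9 - 19 ≡ 3; y = λ·(11 - 3) - 4 ≡ 7. → (3, 7)
8P: (3, 7) + (8, 8). λ = (8 - 7)/(8 - 3) ≡ 1/5 mod 13. 5⁻¹ ≡ 8 (mod 13) since 5·8 = 40 ≡ 1, so λ ≡ 8.
  x = λ² - 3 - 8 = 64 - 11 ≡ 1; y = λ·(3 - 1) - 7 ≡ 9. → (1, 9)
9P: (1, 9) + (8, 8). λ = (8 - 9)/(8 - 1) ≡ 12/7 mod 13. 7⁻¹ ≡ 2 (mod 13), so λ ≡ 11.
  x = λ² - 1 - 8 = 121 - 9 ≡ 8; y = λ·(1 - 8) - 9 ≡ 5. → (8, 5)
10P: (8, 5) + (8, 8): same x and y₁ ≡ -y₂, so the sum is 𝒪.
10P = 𝒪, so the order is 10.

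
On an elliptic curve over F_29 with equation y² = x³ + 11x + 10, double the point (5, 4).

tangent at (5, 4): λ = (3·5² + 11)/(2·4) ≡ 28/8. 8⁻¹ ≡ 11 (mod 29) since 8·11 = 88 ≡ 1, so λ ≡ 28·11 ≡ 18.
  x = λ² - 5 - 5 = 324 - 10 ≡ 24; y = λ·(5 - 24) - 4 ≡ 2. → (24, 2)

(24, 2)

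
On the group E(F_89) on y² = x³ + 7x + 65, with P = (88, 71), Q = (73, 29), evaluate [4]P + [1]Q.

First 4P:
Double-and-add on 4 = (100)₂. Start with P = (88, 71) for the leading 1-bit.
double: tangent at (88, 71): λ = (3·88² + 7)/(2·71) ≡ 10/53. 53⁻¹ ≡ 42 (mod 89) since 53·42 = 2226 ≡ 1, so λ ≡ 10·42 ≡ 64.
  x = λ² - 88 - 88 = 4096 - 176 ≡ 4; y = λ·(88 - 4) - 71 ≡ 54. → (4, 54)
double: tangent at (4, 54): λ = (3·4² + 7)/(2·54) ≡ 55/19. 19⁻¹ ≡ 75 (mod 89) since 19·75 = 1425 ≡ 1, so λ ≡ 55·75 ≡ 31.
  x = λ² - 4 - 4 = 961 - 8 ≡ 63; y = λ·(4 - 63) - 54 ≡ 75. → (63, 75)
4P = (63, 75).
Finally 4P + Q:
(63, 75) + (73, 29). λ = (29 - 75)/(73 - 63) ≡ 43/10 mod 89. 10⁻¹ ≡ 9 (mod 89), so λ ≡ 31.
  x = λ² - 63 - 73 = 961 - 136 ≡ 24; y = λ·(63 - 24) - 75 ≡ 66. → (24, 66)

(24, 66)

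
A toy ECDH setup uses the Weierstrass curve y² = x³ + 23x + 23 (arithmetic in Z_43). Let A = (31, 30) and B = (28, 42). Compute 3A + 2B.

(40, 23)

First 3A:
Repeated addition: build up to 3A.
2A: tangent at (31, 30): λ = (3·31² + 23)/(2·30) ≡ 25/17. 17⁻¹ ≡ 38 (mod 43), so λ ≡ 25·38 ≡ 4.
  x = λ² - 31 - 31 = 16 - 62 ≡ 40; y = λ·(31 - 40) - 30 ≡ 20. → (40, 20)
3A: (40, 20) + (31, 30). λ = (30 - 20)/(31 - 40) ≡ 10/34 mod 43. 34⁻¹ ≡ 19 (mod 43) since 34·19 = 646 ≡ 1, so λ ≡ 18.
  x = λ² - 40 - 31 = 324 - 71 ≡ 38; y = λ·(40 - 38) - 20 ≡ 16. → (38, 16)
3A = (38, 16).
Next 2B:
Repeated addition: build up to 2B.
2B: tangent at (28, 42): λ = (3·28² + 23)/(2·42) ≡ 10/41. 41⁻¹ ≡ 21 (mod 43), so λ ≡ 10·21 ≡ 38.
  x = λ² - 28 - 28 = 1444 - 56 ≡ 12; y = λ·(28 - 12) - 42 ≡ 7. → (12, 7)
2B = (12, 7).
Finally 3A + 2B:
(38, 16) + (12, 7). λ = (7 - 16)/(12 - 38) ≡ 34/17 mod 43. 17⁻¹ ≡ 38 (mod 43) since 17·38 = 646 ≡ 1, so λ ≡ 2.
  x = λ² - 38 - 12 = 4 - 50 ≡ 40; y = λ·(38 - 40) - 16 ≡ 23. → (40, 23)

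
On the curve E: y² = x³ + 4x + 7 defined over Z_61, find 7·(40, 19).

(40, 42)

Write P = (40, 19).
Repeated addition: build up to 7P.
2P: tangent at (40, 19): λ = (3·40² + 4)/(2·19) ≡ 46/38. 38⁻¹ ≡ 53 (mod 61), so λ ≡ 46·53 ≡ 59.
  x = λ² - 40 - 40 = 3481 - 80 ≡ 46; y = λ·(40 - 46) - 19 ≡ 54. → (46, 54)
3P: (46, 54) + (40, 19). λ = (19 - 54)/(40 - 46) ≡ 26/55 mod 61. 55⁻¹ ≡ 10 (mod 61) since 55·10 = 550 ≡ 1, so λ ≡ 16.
  x = λ² - 46 - 40 = 256 - 86 ≡ 48; y = λ·(46 - 48) - 54 ≡ 36. → (48, 36)
4P: (48, 36) + (40, 19). λ = (19 - 36)/(40 - 48) ≡ 44/53 mod 61. 53⁻¹ ≡ 38 (mod 61) since 53·38 = 2014 ≡ 1, so λ ≡ 25.
  x = λ² - 48 - 40 = 625 - 88 ≡ 49; y = λ·(48 - 49) - 36 ≡ 0. → (49, 0)
5P: (49, 0) + (40, 19). λ = (19 - 0)/(40 - 49) ≡ 19/52 mod 61. 52⁻¹ ≡ 27 (mod 61) since 52·27 = 1404 ≡ 1, so λ ≡ 25.
  x = λ² - 49 - 40 = 625 - 89 ≡ 48; y = λ·(49 - 48) - 0 ≡ 25. → (48, 25)
6P: (48, 25) + (40, 19). λ = (19 - 25)/(40 - 48) ≡ 55/53 mod 61. 53⁻¹ ≡ 38 (mod 61), so λ ≡ 16.
  x = λ² - 48 - 40 = 256 - 88 ≡ 46; y = λ·(48 - 46) - 25 ≡ 7. → (46, 7)
7P: (46, 7) + (40, 19). λ = (19 - 7)/(40 - 46) ≡ 12/55 mod 61. 55⁻¹ ≡ 10 (mod 61), so λ ≡ 59.
  x = λ² - 46 - 40 = 3481 - 86 ≡ 40; y = λ·(46 - 40) - 7 ≡ 42. → (40, 42)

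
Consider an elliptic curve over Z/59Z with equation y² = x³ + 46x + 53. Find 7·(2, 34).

(49, 56)

Write P = (2, 34).
Double-and-add on 7 = (111)₂. Start with P = (2, 34) for the leading 1-bit.
double: tangent at (2, 34): λ = (3·2² + 46)/(2·34) ≡ 58/9. 9⁻¹ ≡ 46 (mod 59) since 9·46 = 414 ≡ 1, so λ ≡ 58·46 ≡ 13.
  x = λ² - 2 - 2 = 169 - 4 ≡ 47; y = λ·(2 - 47) - 34 ≡ 30. → (47, 30)
add P: (47, 30) + (2, 34). λ = (34 - 30)/(2 - 47) ≡ 4/14 mod 59. 14⁻¹ ≡ 38 (mod 59) since 14·38 = 532 ≡ 1, so λ ≡ 34.
  x = λ² - 47 - 2 = 1156 - 49 ≡ 45; y = λ·(47 - 45) - 30 ≡ 38. → (45, 38)
double: tangent at (45, 38): λ = (3·45² + 46)/(2·38) ≡ 44/17. 17⁻¹ ≡ 7 (mod 59) since 17·7 = 119 ≡ 1, so λ ≡ 44·7 ≡ 13.
  x = λ² - 45 - 45 = 169 - 90 ≡ 20; y = λ·(45 - 20) - 38 ≡ 51. → (20, 51)
add P: (20, 51) + (2, 34). λ = (34 - 51)/(2 - 20) ≡ 42/41 mod 59. 41⁻¹ ≡ 36 (mod 59) since 41·36 = 1476 ≡ 1, so λ ≡ 37.
  x = λ² - 20 - 2 = 1369 - 22 ≡ 49; y = λ·(20 - 49) - 51 ≡ 56. → (49, 56)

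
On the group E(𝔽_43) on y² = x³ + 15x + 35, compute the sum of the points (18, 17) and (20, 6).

(18, 17) + (20, 6). λ = (6 - 17)/(20 - 18) ≡ 32/2 mod 43. 2⁻¹ ≡ 22 (mod 43), so λ ≡ 16.
  x = λ² - 18 - 20 = 256 - 38 ≡ 3; y = λ·(18 - 3) - 17 ≡ 8. → (3, 8)

(3, 8)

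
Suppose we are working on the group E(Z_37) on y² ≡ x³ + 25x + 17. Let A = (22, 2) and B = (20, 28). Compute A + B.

(16, 31)

(22, 2) + (20, 28). λ = (28 - 2)/(20 - 22) ≡ 26/35 mod 37. 35⁻¹ ≡ 18 (mod 37), so λ ≡ 24.
  x = λ² - 22 - 20 = 576 - 42 ≡ 16; y = λ·(22 - 16) - 2 ≡ 31. → (16, 31)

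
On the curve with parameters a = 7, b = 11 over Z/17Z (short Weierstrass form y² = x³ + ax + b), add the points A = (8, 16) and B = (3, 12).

(8, 16) + (3, 12). λ = (12 - 16)/(3 - 8) ≡ 13/12 mod 17. 12⁻¹ ≡ 10 (mod 17), so λ ≡ 11.
  x = λ² - 8 - 3 = 121 - 11 ≡ 8; y = λ·(8 - 8) - 16 ≡ 1. → (8, 1)

(8, 1)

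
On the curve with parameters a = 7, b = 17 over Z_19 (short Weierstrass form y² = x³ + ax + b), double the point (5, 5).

(1, 5)

tangent at (5, 5): λ = (3·5² + 7)/(2·5) ≡ 6/10. 10⁻¹ ≡ 2 (mod 19) since 10·2 = 20 ≡ 1, so λ ≡ 6·2 ≡ 12.
  x = λ² - 5 - 5 = 144 - 10 ≡ 1; y = λ·(5 - 1) - 5 ≡ 5. → (1, 5)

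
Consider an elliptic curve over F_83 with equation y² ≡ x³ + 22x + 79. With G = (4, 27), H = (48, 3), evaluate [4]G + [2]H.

First 4G:
Repeated addition: build up to 4G.
2G: tangent at (4, 27): λ = (3·4² + 22)/(2·27) ≡ 70/54. 54⁻¹ ≡ 20 (mod 83), so λ ≡ 70·20 ≡ 72.
  x = λ² - 4 - 4 = 5184 - 8 ≡ 30; y = λ·(4 - 30) - 27 ≡ 10. → (30, 10)
3G: (30, 10) + (4, 27). λ = (27 - 10)/(4 - 30) ≡ 17/57 mod 83. 57⁻¹ ≡ 67 (mod 83) since 57·67 = 3819 ≡ 1, so λ ≡ 60.
  x = λ² - 30 - 4 = 3600 - 34 ≡ 80; y = λ·(30 - 80) - 10 ≡ 61. → (80, 61)
4G: (80, 61) + (4, 27). λ = (27 - 61)/(4 - 80) ≡ 49/7 mod 83. 7⁻¹ ≡ 12 (mod 83), so λ ≡ 7.
  x = λ² - 80 - 4 = 49 - 84 ≡ 48; y = λ·(80 - 48) - 61 ≡ 80. → (48, 80)
4G = (48, 80).
Next 2H:
Repeated addition: build up to 2H.
2H: tangent at (48, 3): λ = (3·48² + 22)/(2·3) ≡ 45/6. 6⁻¹ ≡ 14 (mod 83) since 6·14 = 84 ≡ 1, so λ ≡ 45·14 ≡ 49.
  x = λ² - 48 - 48 = 2401 - 96 ≡ 64; y = λ·(48 - 64) - 3 ≡ 43. → (64, 43)
2H = (64, 43).
Finally 4G + 2H:
(48, 80) + (64, 43). λ = (43 - 80)/(64 - 48) ≡ 46/16 mod 83. 16⁻¹ ≡ 26 (mod 83), so λ ≡ 34.
  x = λ² - 48 - 64 = 1156 - 112 ≡ 48; y = λ·(48 - 48) - 80 ≡ 3. → (48, 3)

(48, 3)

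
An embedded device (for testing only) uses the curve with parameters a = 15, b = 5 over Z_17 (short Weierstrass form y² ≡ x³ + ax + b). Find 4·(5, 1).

(15, 1)

Write P = (5, 1).
Double-and-add on 4 = (100)₂. Start with P = (5, 1) for the leading 1-bit.
double: tangent at (5, 1): λ = (3·5² + 15)/(2·1) ≡ 5/2. 2⁻¹ ≡ 9 (mod 17) since 2·9 = 18 ≡ 1, so λ ≡ 5·9 ≡ 11.
  x = λ² - 5 - 5 = 121 - 10 ≡ 9; y = λ·(5 - 9) - 1 ≡ 6. → (9, 6)
double: tangent at (9, 6): λ = (3·9² + 15)/(2·6) ≡ 3/12. 12⁻¹ ≡ 10 (mod 17), so λ ≡ 3·10 ≡ 13.
  x = λ² - 9 - 9 = 169 - 18 ≡ 15; y = λ·(9 - 15) - 6 ≡ 1. → (15, 1)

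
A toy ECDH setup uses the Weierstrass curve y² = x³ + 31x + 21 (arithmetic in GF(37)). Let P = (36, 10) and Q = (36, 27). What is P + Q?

The two points share x = 36 and their y-coordinates satisfy 10 + 27 ≡ 0 (mod 37), so they are inverses. Their sum is O.

O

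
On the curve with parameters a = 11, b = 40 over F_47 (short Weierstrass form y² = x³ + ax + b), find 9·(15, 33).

Write P = (15, 33).
Double-and-add on 9 = (1001)₂. Start with P = (15, 33) for the leading 1-bit.
double: tangent at (15, 33): λ = (3·15² + 11)/(2·33) ≡ 28/19. 19⁻¹ ≡ 5 (mod 47) since 19·5 = 95 ≡ 1, so λ ≡ 28·5 ≡ 46.
  x = λ² - 15 - 15 = 2116 - 30 ≡ 18; y = λ·(15 - 18) - 33 ≡ 17. → (18, 17)
double: tangent at (18, 17): λ = (3·18² + 11)/(2·17) ≡ 43/34. 34⁻¹ ≡ 18 (mod 47), so λ ≡ 43·18 ≡ 22.
  x = λ² - 18 - 18 = 484 - 36 ≡ 25; y = λ·(18 - 25) - 17 ≡ 17. → (25, 17)
double: tangent at (25, 17): λ = (3·25² + 11)/(2·17) ≡ 6/34. 34⁻¹ ≡ 18 (mod 47), so λ ≡ 6·18 ≡ 14.
  x = λ² - 25 - 25 = 196 - 50 ≡ 5; y = λ·(25 - 5) - 17 ≡ 28. → (5, 28)
add P: (5, 28) + (15, 33). λ = (33 - 28)/(15 - 5) ≡ 5/10 mod 47. 10⁻¹ ≡ 33 (mod 47) since 10·33 = 330 ≡ 1, so λ ≡ 24.
  x = λ² - 5 - 15 = 576 - 20 ≡ 39; y = λ·(5 - 39) - 28 ≡ 2. → (39, 2)

(39, 2)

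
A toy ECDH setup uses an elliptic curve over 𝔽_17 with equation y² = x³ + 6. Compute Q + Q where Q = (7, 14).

(4, 6)

tangent at (7, 14): λ = (3·7² + 0)/(2·14) ≡ 11/11. 11⁻¹ ≡ 14 (mod 17) since 11·14 = 154 ≡ 1, so λ ≡ 11·14 ≡ 1.
  x = λ² - 7 - 7 = 1 - 14 ≡ 4; y = λ·(7 - 4) - 14 ≡ 6. → (4, 6)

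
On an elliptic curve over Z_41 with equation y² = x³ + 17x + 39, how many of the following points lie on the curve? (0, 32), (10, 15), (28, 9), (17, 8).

(0, 32): 32² ≡ 40, rhs ≡ 39 → off.
(10, 15): 15² ≡ 20, rhs ≡ 20 → on.
(28, 9): 9² ≡ 40, rhs ≡ 40 → on.
(17, 8): 8² ≡ 23, rhs ≡ 34 → off.

2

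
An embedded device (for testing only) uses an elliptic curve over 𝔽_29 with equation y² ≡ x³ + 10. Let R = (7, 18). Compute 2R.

(21, 7)

tangent at (7, 18): λ = (3·7² + 0)/(2·18) ≡ 2/7. 7⁻¹ ≡ 25 (mod 29), so λ ≡ 2·25 ≡ 21.
  x = λ² - 7 - 7 = 441 - 14 ≡ 21; y = λ·(7 - 21) - 18 ≡ 7. → (21, 7)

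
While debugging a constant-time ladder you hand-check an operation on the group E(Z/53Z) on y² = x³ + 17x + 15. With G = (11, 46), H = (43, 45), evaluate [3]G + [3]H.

First 3G:
Repeated addition: build up to 3G.
2G: tangent at (11, 46): λ = (3·11² + 17)/(2·46) ≡ 9/39. 39⁻¹ ≡ 34 (mod 53), so λ ≡ 9·34 ≡ 41.
  x = λ² - 11 - 11 = 1681 - 22 ≡ 16; y = λ·(11 - 16) - 46 ≡ 14. → (16, 14)
3G: (16, 14) + (11, 46). λ = (46 - 14)/(11 - 16) ≡ 32/48 mod 53. 48⁻¹ ≡ 21 (mod 53), so λ ≡ 36.
  x = λ² - 16 - 11 = 1296 - 27 ≡ 50; y = λ·(16 - 50) - 14 ≡ 34. → (50, 34)
3G = (50, 34).
Next 3H:
Repeated addition: build up to 3H.
2H: tangent at (43, 45): λ = (3·43² + 17)/(2·45) ≡ 52/37. 37⁻¹ ≡ 43 (mod 53), so λ ≡ 52·43 ≡ 10.
  x = λ² - 43 - 43 = 100 - 86 ≡ 14; y = λ·(43 - 14) - 45 ≡ 33. → (14, 33)
3H: (14, 33) + (43, 45). λ = (45 - 33)/(43 - 14) ≡ 12/29 mod 53. 29⁻¹ ≡ 11 (mod 53), so λ ≡ 26.
  x = λ² - 14 - 43 = 676 - 57 ≡ 36; y = λ·(14 - 36) - 33 ≡ 31. → (36, 31)
3H = (36, 31).
Finally 3G + 3H:
(50, 34) + (36, 31). λ = (31 - 34)/(36 - 50) ≡ 50/39 mod 53. 39⁻¹ ≡ 34 (mod 53) since 39·34 = 1326 ≡ 1, so λ ≡ 4.
  x = λ² - 50 - 36 = 16 - 86 ≡ 36; y = λ·(50 - 36) - 34 ≡ 22. → (36, 22)

(36, 22)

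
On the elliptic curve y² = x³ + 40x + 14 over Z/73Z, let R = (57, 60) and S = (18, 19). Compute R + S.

(10, 10)

(57, 60) + (18, 19). λ = (19 - 60)/(18 - 57) ≡ 32/34 mod 73. 34⁻¹ ≡ 58 (mod 73) since 34·58 = 1972 ≡ 1, so λ ≡ 31.
  x = λ² - 57 - 18 = 961 - 75 ≡ 10; y = λ·(57 - 10) - 60 ≡ 10. → (10, 10)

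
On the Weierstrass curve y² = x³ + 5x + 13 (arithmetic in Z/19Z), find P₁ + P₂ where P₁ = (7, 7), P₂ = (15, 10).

(7, 7) + (15, 10). λ = (10 - 7)/(15 - 7) ≡ 3/8 mod 19. 8⁻¹ ≡ 12 (mod 19), so λ ≡ 17.
  x = λ² - 7 - 15 = 289 - 22 ≡ 1; y = λ·(7 - 1) - 7 ≡ 0. → (1, 0)

(1, 0)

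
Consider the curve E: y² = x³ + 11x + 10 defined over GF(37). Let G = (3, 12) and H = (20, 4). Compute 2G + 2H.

(26, 36)

First 2G:
Repeated addition: build up to 2G.
2G: tangent at (3, 12): λ = (3·3² + 11)/(2·12) ≡ 1/24. 24⁻¹ ≡ 17 (mod 37), so λ ≡ 1·17 ≡ 17.
  x = λ² - 3 - 3 = 289 - 6 ≡ 24; y = λ·(3 - 24) - 12 ≡ 1. → (24, 1)
2G = (24, 1).
Next 2H:
Repeated addition: build up to 2H.
2H: tangent at (20, 4): λ = (3·20² + 11)/(2·4) ≡ 27/8. 8⁻¹ ≡ 14 (mod 37) since 8·14 = 112 ≡ 1, so λ ≡ 27·14 ≡ 8.
  x = λ² - 20 - 20 = 64 - 40 ≡ 24; y = λ·(20 - 24) - 4 ≡ 1. → (24, 1)
2H = (24, 1).
Finally 2G + 2H:
tangent at (24, 1): λ = (3·24² + 11)/(2·1) ≡ 0/2. 2⁻¹ ≡ 19 (mod 37), so λ ≡ 0·19 ≡ 0.
  x = λ² - 24 - 24 = 0 - 48 ≡ 26; y = λ·(24 - 26) - 1 ≡ 36. → (26, 36)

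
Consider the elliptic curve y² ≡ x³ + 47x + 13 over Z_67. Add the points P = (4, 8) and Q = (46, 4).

(36, 11)

(4, 8) + (46, 4). λ = (4 - 8)/(46 - 4) ≡ 63/42 mod 67. 42⁻¹ ≡ 8 (mod 67) since 42·8 = 336 ≡ 1, so λ ≡ 35.
  x = λ² - 4 - 46 = 1225 - 50 ≡ 36; y = λ·(4 - 36) - 8 ≡ 11. → (36, 11)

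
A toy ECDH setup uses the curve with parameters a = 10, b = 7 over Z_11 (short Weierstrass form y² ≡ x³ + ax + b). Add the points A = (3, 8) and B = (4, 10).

(8, 4)

(3, 8) + (4, 10). λ = (10 - 8)/(4 - 3) ≡ 2/1 mod 11. 1⁻¹ ≡ 1 (mod 11), so λ ≡ 2.
  x = λ² - 3 - 4 = 4 - 7 ≡ 8; y = λ·(3 - 8) - 8 ≡ 4. → (8, 4)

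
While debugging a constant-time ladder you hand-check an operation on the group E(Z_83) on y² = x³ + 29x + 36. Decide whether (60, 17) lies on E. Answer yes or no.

y² = 17² ≡ 40; x³ + 29x + 36 = 217776 ≡ 67 (mod 83). 40 ≠ 67.

no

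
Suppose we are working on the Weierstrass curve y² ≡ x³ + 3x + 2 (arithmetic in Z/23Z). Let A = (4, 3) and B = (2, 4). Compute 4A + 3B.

(0, 18)

First 4A:
Double-and-add on 4 = (100)₂. Start with A = (4, 3) for the leading 1-bit.
double: tangent at (4, 3): λ = (3·4² + 3)/(2·3) ≡ 5/6. 6⁻¹ ≡ 4 (mod 23) since 6·4 = 24 ≡ 1, so λ ≡ 5·4 ≡ 20.
  x = λ² - 4 - 4 = 400 - 8 ≡ 1; y = λ·(4 - 1) - 3 ≡ 11. → (1, 11)
double: tangent at (1, 11): λ = (3·1² + 3)/(2·11) ≡ 6/22. 22⁻¹ ≡ 22 (mod 23) since 22·22 = 484 ≡ 1, so λ ≡ 6·22 ≡ 17.
  x = λ² - 1 - 1 = 289 - 2 ≡ 11; y = λ·(1 - 11) - 11 ≡ 3. → (11, 3)
4A = (11, 3).
Next 3B:
Repeated addition: build up to 3B.
2B: tangent at (2, 4): λ = (3·2² + 3)/(2·4) ≡ 15/8. 8⁻¹ ≡ 3 (mod 23), so λ ≡ 15·3 ≡ 22.
  x = λ² - 2 - 2 = 484 - 4 ≡ 20; y = λ·(2 - 20) - 4 ≡ 14. → (20, 14)
3B: (20, 14) + (2, 4). λ = (4 - 14)/(2 - 20) ≡ 13/5 mod 23. 5⁻¹ ≡ 14 (mod 23) since 5·14 = 70 ≡ 1, so λ ≡ 21.
  x = λ² - 20 - 2 = 441 - 22 ≡ 5; y = λ·(20 - 5) - 14 ≡ 2. → (5, 2)
3B = (5, 2).
Finally 4A + 3B:
(11, 3) + (5, 2). λ = (2 - 3)/(5 - 11) ≡ 22/17 mod 23. 17⁻¹ ≡ 19 (mod 23) since 17·19 = 323 ≡ 1, so λ ≡ 4.
  x = λ² - 11 - 5 = 16 - 16 ≡ 0; y = λ·(11 - 0) - 3 ≡ 18. → (0, 18)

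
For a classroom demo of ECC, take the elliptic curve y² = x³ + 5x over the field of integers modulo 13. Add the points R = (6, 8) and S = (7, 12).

(6, 8) + (7, 12). λ = (12 - 8)/(7 - 6) ≡ 4/1 mod 13. 1⁻¹ ≡ 1 (mod 13), so λ ≡ 4.
  x = λ² - 6 - 7 = 16 - 13 ≡ 3; y = λ·(6 - 3) - 8 ≡ 4. → (3, 4)

(3, 4)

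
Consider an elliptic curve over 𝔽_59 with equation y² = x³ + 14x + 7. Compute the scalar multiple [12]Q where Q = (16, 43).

Double-and-add on 12 = (1100)₂. Start with Q = (16, 43) for the leading 1-bit.
double: tangent at (16, 43): λ = (3·16² + 14)/(2·43) ≡ 15/27. 27⁻¹ ≡ 35 (mod 59), so λ ≡ 15·35 ≡ 53.
  x = λ² - 16 - 16 = 2809 - 32 ≡ 4; y = λ·(16 - 4) - 43 ≡ 3. → (4, 3)
add Q: (4, 3) + (16, 43). λ = (43 - 3)/(16 - 4) ≡ 40/12 mod 59. 12⁻¹ ≡ 5 (mod 59), so λ ≡ 23.
  x = λ² - 4 - 16 = 529 - 20 ≡ 37; y = λ·(4 - 37) - 3 ≡ 5. → (37, 5)
double: tangent at (37, 5): λ = (3·37² + 14)/(2·5) ≡ 50/10. 10⁻¹ ≡ 6 (mod 59), so λ ≡ 50·6 ≡ 5.
  x = λ² - 37 - 37 = 25 - 74 ≡ 10; y = λ·(37 - 10) - 5 ≡ 12. → (10, 12)
double: tangent at (10, 12): λ = (3·10² + 14)/(2·12) ≡ 19/24. 24⁻¹ ≡ 32 (mod 59), so λ ≡ 19·32 ≡ 18.
  x = λ² - 10 - 10 = 324 - 20 ≡ 9; y = λ·(10 - 9) - 12 ≡ 6. → (9, 6)

(9, 6)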